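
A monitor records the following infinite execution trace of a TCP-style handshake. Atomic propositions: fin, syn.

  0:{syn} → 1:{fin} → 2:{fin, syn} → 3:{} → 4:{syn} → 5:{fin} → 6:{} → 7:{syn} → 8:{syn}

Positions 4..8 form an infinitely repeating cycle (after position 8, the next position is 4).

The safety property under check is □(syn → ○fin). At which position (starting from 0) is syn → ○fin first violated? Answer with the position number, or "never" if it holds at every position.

2

Check syn → ○fin at each position in order: 0 ✓, 1 ✓.
At position 2 the labels are {fin, syn} and the next position 3 has {}, so syn → ○fin is false there. This is the first violation.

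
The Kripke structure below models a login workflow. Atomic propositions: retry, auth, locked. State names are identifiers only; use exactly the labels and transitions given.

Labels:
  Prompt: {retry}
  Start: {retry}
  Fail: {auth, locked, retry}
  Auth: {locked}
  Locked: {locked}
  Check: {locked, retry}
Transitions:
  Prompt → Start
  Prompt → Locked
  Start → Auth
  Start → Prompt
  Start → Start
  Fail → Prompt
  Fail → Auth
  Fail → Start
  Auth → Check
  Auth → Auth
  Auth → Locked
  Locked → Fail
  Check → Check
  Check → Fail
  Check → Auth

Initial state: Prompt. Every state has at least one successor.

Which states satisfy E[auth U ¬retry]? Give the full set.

{Fail, Auth, Locked}

States satisfying auth: {Fail}.
States satisfying ¬retry: {Auth, Locked}.
States satisfying E[auth U ¬retry]: {Fail, Auth, Locked}.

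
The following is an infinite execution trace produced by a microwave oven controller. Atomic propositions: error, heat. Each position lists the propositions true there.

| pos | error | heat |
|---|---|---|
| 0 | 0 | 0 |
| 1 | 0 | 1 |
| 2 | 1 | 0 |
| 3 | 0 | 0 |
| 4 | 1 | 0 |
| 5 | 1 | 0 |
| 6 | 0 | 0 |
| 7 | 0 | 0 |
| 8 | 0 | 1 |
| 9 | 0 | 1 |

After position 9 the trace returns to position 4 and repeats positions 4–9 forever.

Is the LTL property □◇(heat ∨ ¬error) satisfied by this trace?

Yes

◇(heat ∨ ¬error) holds at every position 0..9, and those are all positions ever visited, so □◇(heat ∨ ¬error) holds.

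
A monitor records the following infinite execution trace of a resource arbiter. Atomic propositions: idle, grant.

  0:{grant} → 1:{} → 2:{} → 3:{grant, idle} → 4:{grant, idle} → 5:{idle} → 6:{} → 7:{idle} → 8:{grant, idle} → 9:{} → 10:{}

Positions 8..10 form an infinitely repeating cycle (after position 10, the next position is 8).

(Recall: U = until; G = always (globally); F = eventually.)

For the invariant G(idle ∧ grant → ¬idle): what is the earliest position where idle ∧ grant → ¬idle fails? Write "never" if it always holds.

3

Check idle ∧ grant → ¬idle at each position in order: 0 ✓, 1 ✓, 2 ✓.
At position 3 the labels are {grant, idle}, so idle ∧ grant → ¬idle is false there. This is the first violation.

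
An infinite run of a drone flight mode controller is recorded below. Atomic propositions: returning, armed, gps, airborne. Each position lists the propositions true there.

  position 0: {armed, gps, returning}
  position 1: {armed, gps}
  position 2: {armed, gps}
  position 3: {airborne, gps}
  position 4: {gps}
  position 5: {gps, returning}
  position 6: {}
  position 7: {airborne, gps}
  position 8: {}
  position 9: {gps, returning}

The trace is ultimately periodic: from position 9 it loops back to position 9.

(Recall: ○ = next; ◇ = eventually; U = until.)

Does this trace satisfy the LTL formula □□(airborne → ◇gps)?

Yes

□(airborne → ◇gps) holds at every position 0..9, and those are all positions ever visited, so □□(airborne → ◇gps) holds.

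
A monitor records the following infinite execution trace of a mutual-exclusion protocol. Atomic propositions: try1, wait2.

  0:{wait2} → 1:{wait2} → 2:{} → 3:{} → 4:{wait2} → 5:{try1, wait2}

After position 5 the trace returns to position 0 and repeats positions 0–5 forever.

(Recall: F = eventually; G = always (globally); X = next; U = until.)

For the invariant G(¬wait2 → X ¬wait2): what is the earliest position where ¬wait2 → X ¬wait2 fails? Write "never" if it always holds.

3

Check ¬wait2 → X ¬wait2 at each position in order: 0 ✓, 1 ✓, 2 ✓.
At position 3 the labels are {} and the next position 4 has {wait2}, so ¬wait2 → X ¬wait2 is false there. This is the first violation.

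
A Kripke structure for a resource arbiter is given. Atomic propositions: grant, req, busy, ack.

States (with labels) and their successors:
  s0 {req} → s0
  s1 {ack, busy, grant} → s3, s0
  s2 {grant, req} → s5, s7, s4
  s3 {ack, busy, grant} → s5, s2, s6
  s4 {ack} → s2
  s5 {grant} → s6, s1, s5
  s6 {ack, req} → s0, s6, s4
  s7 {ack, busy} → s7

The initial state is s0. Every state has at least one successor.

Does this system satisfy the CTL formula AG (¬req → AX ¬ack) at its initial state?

States satisfying ¬req → AX ¬ack: {s0, s2, s4, s6}.
States satisfying AG (¬req → AX ¬ack): {s0}.
Every state reachable from s0 satisfies ¬req → AX ¬ack.
s0 ∈ Sat(AG (¬req → AX ¬ack)).

Yes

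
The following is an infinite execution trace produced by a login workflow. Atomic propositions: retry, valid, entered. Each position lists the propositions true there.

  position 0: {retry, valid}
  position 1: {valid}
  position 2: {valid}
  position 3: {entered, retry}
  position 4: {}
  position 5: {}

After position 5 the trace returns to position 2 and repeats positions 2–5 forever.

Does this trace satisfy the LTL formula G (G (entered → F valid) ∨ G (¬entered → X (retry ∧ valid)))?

G (entered → F valid) ∨ G (¬entered → X (retry ∧ valid)) holds at every position 0..5, and those are all positions ever visited, so G (G (entered → F valid) ∨ G (¬entered → X (retry ∧ valid))) holds.

Yes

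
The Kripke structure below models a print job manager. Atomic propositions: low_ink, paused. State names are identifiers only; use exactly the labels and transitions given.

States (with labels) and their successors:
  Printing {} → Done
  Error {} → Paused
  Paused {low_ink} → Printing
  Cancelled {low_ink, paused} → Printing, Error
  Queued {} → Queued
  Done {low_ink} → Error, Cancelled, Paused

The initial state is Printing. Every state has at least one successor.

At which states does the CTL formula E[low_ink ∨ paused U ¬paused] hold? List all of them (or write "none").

{Printing, Error, Paused, Cancelled, Queued, Done}

States satisfying low_ink ∨ paused: {Paused, Cancelled, Done}.
States satisfying ¬paused: {Printing, Error, Paused, Queued, Done}.
States satisfying E[low_ink ∨ paused U ¬paused]: {Printing, Error, Paused, Cancelled, Queued, Done}.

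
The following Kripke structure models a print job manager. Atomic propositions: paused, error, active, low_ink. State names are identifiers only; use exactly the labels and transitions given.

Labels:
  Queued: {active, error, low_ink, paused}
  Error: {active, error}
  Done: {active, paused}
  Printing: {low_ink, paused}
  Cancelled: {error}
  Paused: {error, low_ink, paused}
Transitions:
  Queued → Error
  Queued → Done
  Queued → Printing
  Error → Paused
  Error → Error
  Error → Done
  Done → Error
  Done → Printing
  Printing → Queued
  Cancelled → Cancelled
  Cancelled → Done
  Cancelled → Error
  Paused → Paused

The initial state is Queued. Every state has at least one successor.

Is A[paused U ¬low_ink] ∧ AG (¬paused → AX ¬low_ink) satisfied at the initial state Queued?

Does not hold

States satisfying paused: {Queued, Done, Printing, Paused}.
States satisfying ¬low_ink: {Error, Done, Cancelled}.
States satisfying A[paused U ¬low_ink]: {Error, Done, Cancelled}.
States satisfying ¬paused → AX ¬low_ink: {Queued, Done, Printing, Cancelled, Paused}.
States satisfying AG (¬paused → AX ¬low_ink): {Paused}.
States satisfying A[paused U ¬low_ink] ∧ AG (¬paused → AX ¬low_ink): ∅.
Queued ∉ Sat(A[paused U ¬low_ink] ∧ AG (¬paused → AX ¬low_ink)).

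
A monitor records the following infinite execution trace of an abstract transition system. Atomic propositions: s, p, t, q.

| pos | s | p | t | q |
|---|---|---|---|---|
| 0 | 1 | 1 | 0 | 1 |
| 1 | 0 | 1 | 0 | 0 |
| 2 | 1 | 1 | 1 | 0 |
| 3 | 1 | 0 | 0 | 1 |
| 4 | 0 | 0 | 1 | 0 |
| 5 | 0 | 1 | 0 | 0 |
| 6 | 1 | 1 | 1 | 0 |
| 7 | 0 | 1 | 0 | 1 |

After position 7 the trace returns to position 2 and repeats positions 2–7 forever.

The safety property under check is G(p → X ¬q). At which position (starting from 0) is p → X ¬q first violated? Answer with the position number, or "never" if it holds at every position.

Check p → X ¬q at each position in order: 0 ✓, 1 ✓.
At position 2 the labels are {p, s, t} and the next position 3 has {q, s}, so p → X ¬q is false there. This is the first violation.

2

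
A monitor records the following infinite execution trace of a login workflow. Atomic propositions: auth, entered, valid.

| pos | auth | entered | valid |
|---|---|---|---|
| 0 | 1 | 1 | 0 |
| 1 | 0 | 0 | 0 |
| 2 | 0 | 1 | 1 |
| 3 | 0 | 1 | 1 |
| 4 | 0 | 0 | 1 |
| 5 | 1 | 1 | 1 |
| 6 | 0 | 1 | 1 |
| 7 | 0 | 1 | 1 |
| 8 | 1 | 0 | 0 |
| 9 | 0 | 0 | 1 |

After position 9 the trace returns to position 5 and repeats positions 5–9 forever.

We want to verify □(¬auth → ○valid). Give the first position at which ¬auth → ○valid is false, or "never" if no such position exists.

7

Check ¬auth → ○valid at each position in order: 0 ✓, 1 ✓, 2 ✓, 3 ✓, 4 ✓, 5 ✓, 6 ✓.
At position 7 the labels are {entered, valid} and the next position 8 has {auth}, so ¬auth → ○valid is false there. This is the first violation.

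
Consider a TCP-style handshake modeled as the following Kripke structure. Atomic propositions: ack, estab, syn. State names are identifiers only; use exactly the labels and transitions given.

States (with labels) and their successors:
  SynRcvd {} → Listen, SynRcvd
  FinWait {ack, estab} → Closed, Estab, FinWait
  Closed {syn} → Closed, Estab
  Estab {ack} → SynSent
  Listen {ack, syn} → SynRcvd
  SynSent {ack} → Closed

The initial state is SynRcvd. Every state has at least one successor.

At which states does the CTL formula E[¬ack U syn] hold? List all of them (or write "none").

States satisfying ¬ack: {SynRcvd, Closed}.
States satisfying syn: {Closed, Listen}.
States satisfying E[¬ack U syn]: {SynRcvd, Closed, Listen}.

{SynRcvd, Closed, Listen}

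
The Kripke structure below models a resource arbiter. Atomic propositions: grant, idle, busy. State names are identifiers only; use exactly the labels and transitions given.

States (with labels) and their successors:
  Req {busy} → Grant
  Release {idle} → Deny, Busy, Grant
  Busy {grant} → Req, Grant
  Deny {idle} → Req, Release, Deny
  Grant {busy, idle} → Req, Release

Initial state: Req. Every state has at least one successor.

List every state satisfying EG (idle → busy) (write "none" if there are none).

{Req, Busy, Grant}

States satisfying idle → busy: {Req, Busy, Grant}.
States satisfying EG (idle → busy): {Req, Busy, Grant}.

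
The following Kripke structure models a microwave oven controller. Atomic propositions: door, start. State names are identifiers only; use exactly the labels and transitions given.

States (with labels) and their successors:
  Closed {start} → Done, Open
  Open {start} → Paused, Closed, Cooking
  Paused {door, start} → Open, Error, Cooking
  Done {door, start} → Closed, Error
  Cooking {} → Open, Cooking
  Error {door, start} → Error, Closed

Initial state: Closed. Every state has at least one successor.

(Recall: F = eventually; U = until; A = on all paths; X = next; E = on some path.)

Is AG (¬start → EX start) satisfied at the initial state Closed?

Yes

States satisfying ¬start → EX start: {Closed, Open, Paused, Done, Cooking, Error}.
States satisfying AG (¬start → EX start): {Closed, Open, Paused, Done, Cooking, Error}.
Every state reachable from Closed satisfies ¬start → EX start.
Closed ∈ Sat(AG (¬start → EX start)).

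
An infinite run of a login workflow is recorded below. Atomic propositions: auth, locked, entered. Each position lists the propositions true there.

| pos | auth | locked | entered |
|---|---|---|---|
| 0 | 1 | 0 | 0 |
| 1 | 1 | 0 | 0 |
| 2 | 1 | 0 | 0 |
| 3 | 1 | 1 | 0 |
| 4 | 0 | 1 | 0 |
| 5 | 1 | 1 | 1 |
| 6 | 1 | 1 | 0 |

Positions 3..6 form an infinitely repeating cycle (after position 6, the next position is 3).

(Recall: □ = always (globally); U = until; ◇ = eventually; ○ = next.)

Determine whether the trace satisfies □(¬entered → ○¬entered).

No

¬entered → ○¬entered must hold at every position from 0 onward. It fails at position 4, so □(¬entered → ○¬entered) is false.
Positions where ¬entered holds: 0, 1, 2, 3, 4, 6.
Check ○¬entered at each: 0→ok, 1→ok, 2→ok, 3→ok, 4→fails, 6→ok.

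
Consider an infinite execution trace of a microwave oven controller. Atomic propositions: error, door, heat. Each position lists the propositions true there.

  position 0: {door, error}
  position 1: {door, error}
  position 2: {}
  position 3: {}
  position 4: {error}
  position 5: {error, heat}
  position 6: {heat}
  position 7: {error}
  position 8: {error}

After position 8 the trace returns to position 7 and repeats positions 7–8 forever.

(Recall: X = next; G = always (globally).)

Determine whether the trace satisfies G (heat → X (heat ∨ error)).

heat → X (heat ∨ error) holds at every position 0..8, and those are all positions ever visited, so G (heat → X (heat ∨ error)) holds.
Positions where heat holds: 5, 6.
Check X (heat ∨ error) at each: 5→ok, 6→ok.

Yes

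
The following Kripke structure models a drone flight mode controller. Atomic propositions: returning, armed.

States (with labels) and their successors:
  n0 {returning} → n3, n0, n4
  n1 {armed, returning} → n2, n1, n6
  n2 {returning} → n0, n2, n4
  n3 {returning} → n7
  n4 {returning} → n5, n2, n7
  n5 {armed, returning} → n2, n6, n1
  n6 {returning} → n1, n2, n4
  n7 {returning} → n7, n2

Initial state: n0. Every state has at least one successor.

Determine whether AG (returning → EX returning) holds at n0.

States satisfying returning → EX returning: {n0, n1, n2, n3, n4, n5, n6, n7}.
States satisfying AG (returning → EX returning): {n0, n1, n2, n3, n4, n5, n6, n7}.
Every state reachable from n0 satisfies returning → EX returning.
n0 ∈ Sat(AG (returning → EX returning)).

Satisfied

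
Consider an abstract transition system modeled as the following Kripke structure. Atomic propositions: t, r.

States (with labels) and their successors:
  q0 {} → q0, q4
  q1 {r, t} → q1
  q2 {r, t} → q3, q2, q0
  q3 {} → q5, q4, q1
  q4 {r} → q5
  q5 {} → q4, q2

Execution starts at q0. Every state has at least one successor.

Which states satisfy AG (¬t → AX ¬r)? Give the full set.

{q1}

States satisfying ¬t → AX ¬r: {q1, q2, q4}.
States satisfying AG (¬t → AX ¬r): {q1}.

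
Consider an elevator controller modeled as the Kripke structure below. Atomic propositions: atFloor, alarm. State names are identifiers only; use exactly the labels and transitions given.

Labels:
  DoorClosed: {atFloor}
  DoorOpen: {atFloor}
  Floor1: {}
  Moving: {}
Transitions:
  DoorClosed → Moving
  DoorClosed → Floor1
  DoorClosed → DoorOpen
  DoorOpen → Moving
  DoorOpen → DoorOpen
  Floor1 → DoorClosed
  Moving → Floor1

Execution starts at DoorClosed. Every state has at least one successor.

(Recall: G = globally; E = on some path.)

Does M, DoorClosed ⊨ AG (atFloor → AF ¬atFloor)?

Violated

States satisfying atFloor → AF ¬atFloor: {Floor1, Moving}.
States satisfying AG (atFloor → AF ¬atFloor): ∅.
DoorClosed is reachable from DoorClosed and violates atFloor → AF ¬atFloor, so AG fails at DoorClosed.
DoorClosed ∉ Sat(AG (atFloor → AF ¬atFloor)).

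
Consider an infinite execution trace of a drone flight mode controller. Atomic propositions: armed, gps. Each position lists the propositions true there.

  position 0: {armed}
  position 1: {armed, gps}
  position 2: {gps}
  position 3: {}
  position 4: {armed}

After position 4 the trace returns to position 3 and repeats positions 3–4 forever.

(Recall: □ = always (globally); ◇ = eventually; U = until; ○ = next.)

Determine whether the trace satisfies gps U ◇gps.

Yes

Walking from position 0: ◇gps first holds at position 0, and gps holds at every earlier position along the way, so gps U ◇gps holds.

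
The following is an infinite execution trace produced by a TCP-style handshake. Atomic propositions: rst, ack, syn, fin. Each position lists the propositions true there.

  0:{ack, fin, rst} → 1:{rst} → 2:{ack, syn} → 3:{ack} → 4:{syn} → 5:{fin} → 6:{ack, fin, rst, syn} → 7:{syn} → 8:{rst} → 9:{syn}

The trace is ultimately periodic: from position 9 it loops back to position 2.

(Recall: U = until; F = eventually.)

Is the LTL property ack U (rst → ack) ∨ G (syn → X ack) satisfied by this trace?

Yes

Walking from position 0: rst → ack first holds at position 0, and ack holds at every earlier position along the way, so ack U (rst → ack) holds.
syn → X ack must hold at every position from 0 onward. It fails at position 4, so G (syn → X ack) is false.
Positions where syn holds: 2, 4, 6, 7, 9.
Check X ack at each: 2→ok, 4→fails, 6→fails, 7→fails, 9→ok.
At position 0: ack U (rst → ack) is true; G (syn → X ack) is false; so ack U (rst → ack) ∨ G (syn → X ack) is true.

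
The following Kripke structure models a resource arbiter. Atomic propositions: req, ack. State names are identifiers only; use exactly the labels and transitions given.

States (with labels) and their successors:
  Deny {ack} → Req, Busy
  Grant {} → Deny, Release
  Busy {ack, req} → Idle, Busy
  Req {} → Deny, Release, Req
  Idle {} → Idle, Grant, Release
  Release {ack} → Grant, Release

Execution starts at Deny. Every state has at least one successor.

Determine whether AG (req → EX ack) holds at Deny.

States satisfying req → EX ack: {Deny, Grant, Busy, Req, Idle, Release}.
States satisfying AG (req → EX ack): {Deny, Grant, Busy, Req, Idle, Release}.
Every state reachable from Deny satisfies req → EX ack.
Deny ∈ Sat(AG (req → EX ack)).

Yes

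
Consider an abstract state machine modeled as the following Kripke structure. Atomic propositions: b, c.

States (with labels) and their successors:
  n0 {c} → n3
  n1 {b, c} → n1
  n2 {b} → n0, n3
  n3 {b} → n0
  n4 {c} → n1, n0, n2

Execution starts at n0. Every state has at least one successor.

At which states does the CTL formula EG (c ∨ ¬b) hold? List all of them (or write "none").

States satisfying c ∨ ¬b: {n0, n1, n4}.
States satisfying EG (c ∨ ¬b): {n1, n4}.

{n1, n4}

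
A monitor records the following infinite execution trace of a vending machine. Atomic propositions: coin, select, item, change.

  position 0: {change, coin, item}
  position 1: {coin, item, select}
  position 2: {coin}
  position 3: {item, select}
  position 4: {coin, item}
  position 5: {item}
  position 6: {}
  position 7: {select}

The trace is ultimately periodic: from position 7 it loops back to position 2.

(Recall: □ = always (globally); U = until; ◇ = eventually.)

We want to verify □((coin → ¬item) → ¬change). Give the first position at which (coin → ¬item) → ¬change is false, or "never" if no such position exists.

(coin → ¬item) → ¬change holds at every position 0..7, and those are all the positions the trace ever visits, so the invariant □((coin → ¬item) → ¬change) is never violated.

never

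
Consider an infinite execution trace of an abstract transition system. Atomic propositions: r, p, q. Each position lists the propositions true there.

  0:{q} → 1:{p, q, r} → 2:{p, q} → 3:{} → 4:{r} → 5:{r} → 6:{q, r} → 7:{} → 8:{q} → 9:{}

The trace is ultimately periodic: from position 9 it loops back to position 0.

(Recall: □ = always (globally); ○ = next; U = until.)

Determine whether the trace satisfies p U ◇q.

Satisfied

Walking from position 0: ◇q first holds at position 0, and p holds at every earlier position along the way, so p U ◇q holds.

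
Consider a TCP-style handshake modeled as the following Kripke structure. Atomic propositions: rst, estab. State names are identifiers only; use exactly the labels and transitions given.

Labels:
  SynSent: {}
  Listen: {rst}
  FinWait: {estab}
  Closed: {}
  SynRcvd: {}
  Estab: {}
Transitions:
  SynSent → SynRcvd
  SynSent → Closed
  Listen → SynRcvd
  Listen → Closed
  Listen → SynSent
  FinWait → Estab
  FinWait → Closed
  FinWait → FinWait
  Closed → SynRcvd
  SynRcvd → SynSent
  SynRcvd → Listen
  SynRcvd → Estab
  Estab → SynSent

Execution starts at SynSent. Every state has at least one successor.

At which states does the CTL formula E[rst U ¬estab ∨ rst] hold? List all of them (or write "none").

{SynSent, Listen, Closed, SynRcvd, Estab}

States satisfying rst: {Listen}.
States satisfying ¬estab ∨ rst: {SynSent, Listen, Closed, SynRcvd, Estab}.
States satisfying E[rst U ¬estab ∨ rst]: {SynSent, Listen, Closed, SynRcvd, Estab}.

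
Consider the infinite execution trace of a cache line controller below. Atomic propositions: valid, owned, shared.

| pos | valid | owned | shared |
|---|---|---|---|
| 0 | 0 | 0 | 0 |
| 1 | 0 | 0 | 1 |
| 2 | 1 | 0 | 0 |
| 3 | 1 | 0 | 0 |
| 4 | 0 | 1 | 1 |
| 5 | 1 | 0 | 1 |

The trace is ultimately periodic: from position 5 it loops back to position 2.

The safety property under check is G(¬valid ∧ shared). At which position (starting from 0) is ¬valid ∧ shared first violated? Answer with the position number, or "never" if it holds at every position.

0

At position 0 the labels are {}, so ¬valid ∧ shared is false there. This is the first violation.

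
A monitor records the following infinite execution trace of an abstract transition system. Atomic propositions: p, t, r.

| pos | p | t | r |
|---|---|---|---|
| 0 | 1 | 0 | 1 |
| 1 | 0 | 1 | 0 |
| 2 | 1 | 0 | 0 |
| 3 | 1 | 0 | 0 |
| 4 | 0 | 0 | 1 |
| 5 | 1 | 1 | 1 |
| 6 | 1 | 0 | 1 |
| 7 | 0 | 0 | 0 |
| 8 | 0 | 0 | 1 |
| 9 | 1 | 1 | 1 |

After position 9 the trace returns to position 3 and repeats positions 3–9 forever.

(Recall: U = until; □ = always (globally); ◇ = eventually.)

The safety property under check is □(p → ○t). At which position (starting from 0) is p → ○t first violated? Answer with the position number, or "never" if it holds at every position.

Check p → ○t at each position in order: 0 ✓, 1 ✓.
At position 2 the labels are {p} and the next position 3 has {p}, so p → ○t is false there. This is the first violation.

2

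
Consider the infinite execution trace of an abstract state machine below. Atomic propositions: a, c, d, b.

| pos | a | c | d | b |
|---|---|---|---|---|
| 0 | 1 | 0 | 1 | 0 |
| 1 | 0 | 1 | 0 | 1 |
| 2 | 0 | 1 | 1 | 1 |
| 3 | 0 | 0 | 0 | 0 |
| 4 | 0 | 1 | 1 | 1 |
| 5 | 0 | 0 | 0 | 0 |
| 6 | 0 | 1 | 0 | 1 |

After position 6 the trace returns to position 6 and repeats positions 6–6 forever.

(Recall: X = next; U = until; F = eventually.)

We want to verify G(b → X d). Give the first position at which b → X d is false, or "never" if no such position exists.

2

Check b → X d at each position in order: 0 ✓, 1 ✓.
At position 2 the labels are {b, c, d} and the next position 3 has {}, so b → X d is false there. This is the first violation.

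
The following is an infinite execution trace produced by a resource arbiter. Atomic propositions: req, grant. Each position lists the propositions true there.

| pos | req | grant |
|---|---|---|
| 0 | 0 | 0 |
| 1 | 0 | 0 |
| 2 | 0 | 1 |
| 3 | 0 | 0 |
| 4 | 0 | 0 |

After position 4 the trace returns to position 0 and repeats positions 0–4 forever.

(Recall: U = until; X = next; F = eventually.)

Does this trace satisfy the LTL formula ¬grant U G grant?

Walking from position 0: at position 2, G grant has not yet held and ¬grant fails, so ¬grant U G grant is false.

Does not hold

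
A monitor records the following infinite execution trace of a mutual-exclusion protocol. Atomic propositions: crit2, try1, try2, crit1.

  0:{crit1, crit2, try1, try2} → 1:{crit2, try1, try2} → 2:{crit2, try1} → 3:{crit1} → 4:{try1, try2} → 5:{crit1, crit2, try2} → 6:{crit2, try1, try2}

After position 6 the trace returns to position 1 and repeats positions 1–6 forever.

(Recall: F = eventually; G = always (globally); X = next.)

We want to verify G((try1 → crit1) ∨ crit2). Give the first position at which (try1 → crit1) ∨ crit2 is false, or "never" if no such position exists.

Check (try1 → crit1) ∨ crit2 at each position in order: 0 ✓, 1 ✓, 2 ✓, 3 ✓.
At position 4 the labels are {try1, try2}, so (try1 → crit1) ∨ crit2 is false there. This is the first violation.

4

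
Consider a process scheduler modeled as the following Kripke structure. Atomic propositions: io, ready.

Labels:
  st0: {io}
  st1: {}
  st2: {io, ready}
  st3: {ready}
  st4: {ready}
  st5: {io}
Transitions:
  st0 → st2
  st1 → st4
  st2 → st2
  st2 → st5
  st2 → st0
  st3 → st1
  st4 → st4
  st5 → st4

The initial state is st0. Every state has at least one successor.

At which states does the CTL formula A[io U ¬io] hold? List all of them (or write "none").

States satisfying io: {st0, st2, st5}.
States satisfying ¬io: {st1, st3, st4}.
States satisfying A[io U ¬io]: {st1, st3, st4, st5}.

{st1, st3, st4, st5}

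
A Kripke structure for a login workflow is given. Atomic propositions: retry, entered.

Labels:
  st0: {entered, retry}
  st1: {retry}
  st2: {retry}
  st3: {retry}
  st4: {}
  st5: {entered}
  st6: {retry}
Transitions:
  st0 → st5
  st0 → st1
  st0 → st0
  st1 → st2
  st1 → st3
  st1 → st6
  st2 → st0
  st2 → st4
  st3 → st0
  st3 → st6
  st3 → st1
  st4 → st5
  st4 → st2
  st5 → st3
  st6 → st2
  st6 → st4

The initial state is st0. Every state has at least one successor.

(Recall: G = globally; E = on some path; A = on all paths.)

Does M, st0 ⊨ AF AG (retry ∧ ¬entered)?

States satisfying AG (retry ∧ ¬entered): ∅.
States satisfying AF AG (retry ∧ ¬entered): ∅.
There is a path from st0 along which AG (retry ∧ ¬entered) never holds.
st0 ∉ Sat(AF AG (retry ∧ ¬entered)).

Violated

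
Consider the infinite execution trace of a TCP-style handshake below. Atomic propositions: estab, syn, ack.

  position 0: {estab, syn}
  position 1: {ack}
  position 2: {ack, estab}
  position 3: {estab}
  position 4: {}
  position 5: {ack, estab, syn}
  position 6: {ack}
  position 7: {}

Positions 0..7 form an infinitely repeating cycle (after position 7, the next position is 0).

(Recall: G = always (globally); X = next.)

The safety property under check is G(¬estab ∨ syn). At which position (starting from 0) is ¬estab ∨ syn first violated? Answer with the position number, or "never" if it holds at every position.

Check ¬estab ∨ syn at each position in order: 0 ✓, 1 ✓.
At position 2 the labels are {ack, estab}, so ¬estab ∨ syn is false there. This is the first violation.

2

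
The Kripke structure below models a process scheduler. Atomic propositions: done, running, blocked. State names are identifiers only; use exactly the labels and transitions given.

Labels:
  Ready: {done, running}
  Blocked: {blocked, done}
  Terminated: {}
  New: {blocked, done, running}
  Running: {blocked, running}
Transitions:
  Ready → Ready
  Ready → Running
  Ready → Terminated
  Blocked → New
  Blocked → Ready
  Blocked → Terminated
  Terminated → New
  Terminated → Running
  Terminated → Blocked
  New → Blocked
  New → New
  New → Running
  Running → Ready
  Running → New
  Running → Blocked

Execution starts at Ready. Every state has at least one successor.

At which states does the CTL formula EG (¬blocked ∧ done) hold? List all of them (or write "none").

{Ready}

States satisfying ¬blocked ∧ done: {Ready}.
States satisfying EG (¬blocked ∧ done): {Ready}.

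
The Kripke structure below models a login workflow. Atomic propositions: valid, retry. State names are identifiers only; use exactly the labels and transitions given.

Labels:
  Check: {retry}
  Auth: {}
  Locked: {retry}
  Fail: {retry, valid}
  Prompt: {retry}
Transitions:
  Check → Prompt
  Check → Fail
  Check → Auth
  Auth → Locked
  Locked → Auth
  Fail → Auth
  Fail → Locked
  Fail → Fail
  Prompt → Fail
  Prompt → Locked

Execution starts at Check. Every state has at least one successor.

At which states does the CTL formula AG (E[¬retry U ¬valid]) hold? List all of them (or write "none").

{Auth, Locked}

States satisfying E[¬retry U ¬valid]: {Check, Auth, Locked, Prompt}.
States satisfying AG (E[¬retry U ¬valid]): {Auth, Locked}.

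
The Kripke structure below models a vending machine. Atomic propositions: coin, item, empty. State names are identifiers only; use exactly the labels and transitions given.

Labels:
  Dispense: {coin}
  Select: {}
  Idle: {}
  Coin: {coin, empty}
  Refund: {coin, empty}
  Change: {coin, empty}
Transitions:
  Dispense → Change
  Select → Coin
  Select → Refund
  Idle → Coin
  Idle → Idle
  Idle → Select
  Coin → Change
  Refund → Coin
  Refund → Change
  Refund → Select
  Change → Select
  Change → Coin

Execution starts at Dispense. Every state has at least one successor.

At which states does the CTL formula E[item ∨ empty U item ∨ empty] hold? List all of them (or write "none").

States satisfying item ∨ empty: {Coin, Refund, Change}.
States satisfying E[item ∨ empty U item ∨ empty]: {Coin, Refund, Change}.

{Coin, Refund, Change}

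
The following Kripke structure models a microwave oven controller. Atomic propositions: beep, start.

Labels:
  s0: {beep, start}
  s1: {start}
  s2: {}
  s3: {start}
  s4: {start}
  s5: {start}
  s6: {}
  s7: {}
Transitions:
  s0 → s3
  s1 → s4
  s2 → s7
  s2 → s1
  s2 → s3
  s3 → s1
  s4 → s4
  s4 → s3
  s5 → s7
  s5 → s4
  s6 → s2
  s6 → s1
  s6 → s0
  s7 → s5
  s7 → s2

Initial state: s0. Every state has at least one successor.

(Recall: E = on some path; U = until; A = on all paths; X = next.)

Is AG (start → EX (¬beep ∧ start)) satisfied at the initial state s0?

Satisfied

States satisfying start → EX (¬beep ∧ start): {s0, s1, s2, s3, s4, s5, s6, s7}.
States satisfying AG (start → EX (¬beep ∧ start)): {s0, s1, s2, s3, s4, s5, s6, s7}.
Every state reachable from s0 satisfies start → EX (¬beep ∧ start).
s0 ∈ Sat(AG (start → EX (¬beep ∧ start))).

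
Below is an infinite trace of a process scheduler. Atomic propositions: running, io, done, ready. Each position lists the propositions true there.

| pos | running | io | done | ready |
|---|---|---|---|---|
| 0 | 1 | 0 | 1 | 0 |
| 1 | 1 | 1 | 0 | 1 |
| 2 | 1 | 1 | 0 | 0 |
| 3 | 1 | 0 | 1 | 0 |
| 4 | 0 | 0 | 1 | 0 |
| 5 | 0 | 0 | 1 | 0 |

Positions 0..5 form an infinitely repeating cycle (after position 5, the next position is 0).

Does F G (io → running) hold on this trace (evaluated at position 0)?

G (io → running) holds at position 0, which is reachable from 0, so F G (io → running) holds.

Holds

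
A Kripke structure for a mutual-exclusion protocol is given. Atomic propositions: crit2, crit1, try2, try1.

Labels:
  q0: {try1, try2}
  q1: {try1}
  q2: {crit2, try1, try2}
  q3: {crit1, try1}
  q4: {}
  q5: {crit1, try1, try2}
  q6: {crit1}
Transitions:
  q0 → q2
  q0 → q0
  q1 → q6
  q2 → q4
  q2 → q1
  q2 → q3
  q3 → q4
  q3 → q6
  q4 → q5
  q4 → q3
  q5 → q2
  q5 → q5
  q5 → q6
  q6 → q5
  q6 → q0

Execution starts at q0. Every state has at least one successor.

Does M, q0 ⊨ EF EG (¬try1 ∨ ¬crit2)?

Satisfied

States satisfying EG (¬try1 ∨ ¬crit2): {q0, q1, q3, q4, q5, q6}.
States satisfying EF EG (¬try1 ∨ ¬crit2): {q0, q1, q2, q3, q4, q5, q6}.
Some path from q0 reaches a state where EG (¬try1 ∨ ¬crit2) holds.
q0 ∈ Sat(EF EG (¬try1 ∨ ¬crit2)).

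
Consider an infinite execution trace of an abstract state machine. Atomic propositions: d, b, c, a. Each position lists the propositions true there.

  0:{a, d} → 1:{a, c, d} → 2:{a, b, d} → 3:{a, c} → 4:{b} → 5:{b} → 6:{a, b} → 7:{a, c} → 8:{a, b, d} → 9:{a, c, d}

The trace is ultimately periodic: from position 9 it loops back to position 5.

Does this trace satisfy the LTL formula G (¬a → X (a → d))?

¬a → X (a → d) must hold at every position from 0 onward. It fails at position 5, so G (¬a → X (a → d)) is false.
Positions where ¬a holds: 4, 5.
Check X (a → d) at each: 4→ok, 5→fails.

No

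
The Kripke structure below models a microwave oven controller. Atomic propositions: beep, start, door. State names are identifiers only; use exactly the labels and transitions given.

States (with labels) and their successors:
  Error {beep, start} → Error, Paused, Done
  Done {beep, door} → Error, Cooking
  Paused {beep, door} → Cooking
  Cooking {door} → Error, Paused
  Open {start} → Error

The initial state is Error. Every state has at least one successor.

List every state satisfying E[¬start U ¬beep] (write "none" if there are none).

{Done, Paused, Cooking, Open}

States satisfying ¬start: {Done, Paused, Cooking}.
States satisfying ¬beep: {Cooking, Open}.
States satisfying E[¬start U ¬beep]: {Done, Paused, Cooking, Open}.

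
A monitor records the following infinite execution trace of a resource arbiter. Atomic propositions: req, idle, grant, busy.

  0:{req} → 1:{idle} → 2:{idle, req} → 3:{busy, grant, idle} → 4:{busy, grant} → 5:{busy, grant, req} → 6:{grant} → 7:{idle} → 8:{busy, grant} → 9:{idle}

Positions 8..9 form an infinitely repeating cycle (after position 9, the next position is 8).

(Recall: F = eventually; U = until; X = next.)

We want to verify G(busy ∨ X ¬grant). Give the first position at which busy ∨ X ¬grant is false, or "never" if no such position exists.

2

Check busy ∨ X ¬grant at each position in order: 0 ✓, 1 ✓.
At position 2 the labels are {idle, req} and the next position 3 has {busy, grant, idle}, so busy ∨ X ¬grant is false there. This is the first violation.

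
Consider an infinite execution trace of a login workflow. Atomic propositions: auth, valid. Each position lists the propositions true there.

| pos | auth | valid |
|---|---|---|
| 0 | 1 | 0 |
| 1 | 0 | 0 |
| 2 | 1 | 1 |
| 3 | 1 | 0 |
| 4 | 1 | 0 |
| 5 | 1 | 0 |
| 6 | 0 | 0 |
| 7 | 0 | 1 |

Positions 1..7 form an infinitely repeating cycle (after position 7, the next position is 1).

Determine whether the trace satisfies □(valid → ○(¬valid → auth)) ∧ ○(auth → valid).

Violated

valid → ○(¬valid → auth) must hold at every position from 0 onward. It fails at position 7, so □(valid → ○(¬valid → auth)) is false.
Positions where valid holds: 2, 7.
Check ○(¬valid → auth) at each: 2→ok, 7→fails.
The position after 0 is 1; auth → valid is true there.
At position 0: □(valid → ○(¬valid → auth)) is false; ○(auth → valid) is true; so □(valid → ○(¬valid → auth)) ∧ ○(auth → valid) is false.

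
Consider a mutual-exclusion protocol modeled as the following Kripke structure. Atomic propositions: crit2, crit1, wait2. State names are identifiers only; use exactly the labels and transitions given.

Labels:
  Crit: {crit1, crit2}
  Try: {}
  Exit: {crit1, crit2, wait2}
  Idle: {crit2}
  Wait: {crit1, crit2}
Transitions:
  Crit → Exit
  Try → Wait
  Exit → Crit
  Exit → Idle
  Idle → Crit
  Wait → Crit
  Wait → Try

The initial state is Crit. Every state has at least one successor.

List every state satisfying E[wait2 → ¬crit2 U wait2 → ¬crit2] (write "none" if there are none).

{Crit, Try, Idle, Wait}

States satisfying wait2 → ¬crit2: {Crit, Try, Idle, Wait}.
States satisfying E[wait2 → ¬crit2 U wait2 → ¬crit2]: {Crit, Try, Idle, Wait}.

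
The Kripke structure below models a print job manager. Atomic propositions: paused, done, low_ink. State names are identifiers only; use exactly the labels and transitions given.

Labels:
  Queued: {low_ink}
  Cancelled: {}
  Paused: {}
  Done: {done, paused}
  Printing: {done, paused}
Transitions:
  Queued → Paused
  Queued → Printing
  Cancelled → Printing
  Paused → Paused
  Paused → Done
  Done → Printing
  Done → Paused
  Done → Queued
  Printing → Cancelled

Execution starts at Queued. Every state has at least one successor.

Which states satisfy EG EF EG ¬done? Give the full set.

{Queued, Paused, Done}

States satisfying EF EG ¬done: {Queued, Paused, Done}.
States satisfying EG EF EG ¬done: {Queued, Paused, Done}.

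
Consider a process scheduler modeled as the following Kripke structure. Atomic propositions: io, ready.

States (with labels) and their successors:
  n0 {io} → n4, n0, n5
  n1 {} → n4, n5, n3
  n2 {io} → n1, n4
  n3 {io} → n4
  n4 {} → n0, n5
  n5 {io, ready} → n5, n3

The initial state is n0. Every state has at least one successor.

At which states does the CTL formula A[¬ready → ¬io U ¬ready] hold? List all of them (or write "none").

{n0, n1, n2, n3, n4}

States satisfying ¬ready → ¬io: {n1, n4, n5}.
States satisfying ¬ready: {n0, n1, n2, n3, n4}.
States satisfying A[¬ready → ¬io U ¬ready]: {n0, n1, n2, n3, n4}.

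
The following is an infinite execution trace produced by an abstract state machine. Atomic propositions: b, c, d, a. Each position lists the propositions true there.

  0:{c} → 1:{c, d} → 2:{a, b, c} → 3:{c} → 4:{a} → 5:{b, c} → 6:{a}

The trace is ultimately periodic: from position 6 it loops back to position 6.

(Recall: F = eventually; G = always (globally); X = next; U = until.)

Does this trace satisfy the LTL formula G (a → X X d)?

a → X X d must hold at every position from 0 onward. It fails at position 2, so G (a → X X d) is false.
Positions where a holds: 2, 4, 6.
Check X X d at each: 2→fails, 4→fails, 6→fails.

Violated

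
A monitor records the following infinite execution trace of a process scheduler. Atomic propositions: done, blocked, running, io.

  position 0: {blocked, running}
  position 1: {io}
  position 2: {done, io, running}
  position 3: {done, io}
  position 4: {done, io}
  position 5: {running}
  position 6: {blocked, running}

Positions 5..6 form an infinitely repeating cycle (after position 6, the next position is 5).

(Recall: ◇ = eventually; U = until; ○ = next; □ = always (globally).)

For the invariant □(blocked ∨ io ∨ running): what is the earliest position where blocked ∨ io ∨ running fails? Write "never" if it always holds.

blocked ∨ io ∨ running holds at every position 0..6, and those are all the positions the trace ever visits, so the invariant □(blocked ∨ io ∨ running) is never violated.

never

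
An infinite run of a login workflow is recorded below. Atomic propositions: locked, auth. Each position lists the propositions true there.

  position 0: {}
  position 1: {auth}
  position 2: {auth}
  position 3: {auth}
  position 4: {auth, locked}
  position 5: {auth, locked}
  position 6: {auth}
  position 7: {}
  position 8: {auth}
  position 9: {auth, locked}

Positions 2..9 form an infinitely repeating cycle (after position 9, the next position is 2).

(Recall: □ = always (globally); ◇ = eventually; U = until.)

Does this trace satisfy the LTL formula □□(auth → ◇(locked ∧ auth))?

□(auth → ◇(locked ∧ auth)) holds at every position 0..9, and those are all positions ever visited, so □□(auth → ◇(locked ∧ auth)) holds.

Satisfied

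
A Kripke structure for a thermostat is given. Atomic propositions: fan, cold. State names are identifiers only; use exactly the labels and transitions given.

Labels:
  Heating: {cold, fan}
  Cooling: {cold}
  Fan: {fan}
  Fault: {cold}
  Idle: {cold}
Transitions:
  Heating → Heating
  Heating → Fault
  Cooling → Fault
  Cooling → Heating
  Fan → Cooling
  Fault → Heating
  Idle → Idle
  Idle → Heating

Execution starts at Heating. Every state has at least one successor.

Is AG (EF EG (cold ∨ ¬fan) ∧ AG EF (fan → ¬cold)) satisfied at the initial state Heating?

States satisfying EF EG (cold ∨ ¬fan) ∧ AG EF (fan → ¬cold): {Heating, Cooling, Fan, Fault, Idle}.
States satisfying AG (EF EG (cold ∨ ¬fan) ∧ AG EF (fan → ¬cold)): {Heating, Cooling, Fan, Fault, Idle}.
Every state reachable from Heating satisfies EF EG (cold ∨ ¬fan) ∧ AG EF (fan → ¬cold).
Heating ∈ Sat(AG (EF EG (cold ∨ ¬fan) ∧ AG EF (fan → ¬cold))).

Satisfied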